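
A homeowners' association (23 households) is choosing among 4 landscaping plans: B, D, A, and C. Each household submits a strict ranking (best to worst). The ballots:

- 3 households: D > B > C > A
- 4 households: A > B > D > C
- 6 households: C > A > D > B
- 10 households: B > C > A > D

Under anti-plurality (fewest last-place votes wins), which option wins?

Last-place votes: B 6, D 10, A 3, C 4.
A is ranked last by the fewest voters, so A wins.

A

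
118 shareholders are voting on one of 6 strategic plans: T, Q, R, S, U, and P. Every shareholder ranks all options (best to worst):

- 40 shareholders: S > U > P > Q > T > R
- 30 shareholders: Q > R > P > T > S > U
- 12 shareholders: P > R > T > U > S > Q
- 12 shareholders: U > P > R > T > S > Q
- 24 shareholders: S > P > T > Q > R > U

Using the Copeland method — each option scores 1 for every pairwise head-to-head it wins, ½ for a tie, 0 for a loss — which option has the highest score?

S

T: beats R and U; loses to Q, S, and P → score 2.
Q: beats T and R; loses to S, U, and P → score 2.
R: beats U; loses to T, Q, S, and P → score 1.
S: beats T, Q, R, U, and P → score 5.
U: beats Q; loses to T, R, S, and P → score 1.
P: beats T, Q, R, and U; loses to S → score 4.
S has the best pairwise record.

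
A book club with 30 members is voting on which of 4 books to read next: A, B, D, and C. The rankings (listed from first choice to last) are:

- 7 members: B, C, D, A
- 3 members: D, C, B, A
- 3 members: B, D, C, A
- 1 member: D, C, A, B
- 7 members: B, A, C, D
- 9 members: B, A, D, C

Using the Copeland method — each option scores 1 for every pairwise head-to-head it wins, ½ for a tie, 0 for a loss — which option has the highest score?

B

A: beats D and C; loses to B → score 2.
B: beats A, D, and C → score 3.
D: beats C; loses to A and B → score 1.
C: loses to A, B, and D → score 0.
B has the best pairwise record.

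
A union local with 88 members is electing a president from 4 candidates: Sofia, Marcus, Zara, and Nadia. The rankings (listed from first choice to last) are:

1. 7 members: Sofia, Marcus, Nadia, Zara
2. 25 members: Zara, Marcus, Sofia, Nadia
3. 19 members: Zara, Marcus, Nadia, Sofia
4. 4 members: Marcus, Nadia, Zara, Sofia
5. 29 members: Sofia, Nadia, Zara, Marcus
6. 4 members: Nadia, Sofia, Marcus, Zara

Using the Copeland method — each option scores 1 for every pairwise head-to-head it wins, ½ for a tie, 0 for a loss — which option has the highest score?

Sofia: beats Nadia; loses to Marcus and Zara → score 1.
Marcus: beats Sofia and Nadia; loses to Zara → score 2.
Zara: beats Sofia and Marcus; ties Nadia → score 2.5.
Nadia: ties Zara; loses to Sofia and Marcus → score 0.5.
Zara has the best pairwise record.

Zara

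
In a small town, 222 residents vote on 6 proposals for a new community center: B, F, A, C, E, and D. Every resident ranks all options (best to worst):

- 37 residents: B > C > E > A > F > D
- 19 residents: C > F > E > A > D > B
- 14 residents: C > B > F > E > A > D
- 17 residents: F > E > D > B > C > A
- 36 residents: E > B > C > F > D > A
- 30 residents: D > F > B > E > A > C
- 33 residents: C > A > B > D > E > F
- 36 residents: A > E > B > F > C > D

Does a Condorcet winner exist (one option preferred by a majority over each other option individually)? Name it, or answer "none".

B

B vs F: 156–66 for B.
B vs A: 134–88 for B.
B vs C: 156–66 for B.
B vs E: 114–108 for B.
B vs D: 156–66 for B.
B beats every other option head-to-head.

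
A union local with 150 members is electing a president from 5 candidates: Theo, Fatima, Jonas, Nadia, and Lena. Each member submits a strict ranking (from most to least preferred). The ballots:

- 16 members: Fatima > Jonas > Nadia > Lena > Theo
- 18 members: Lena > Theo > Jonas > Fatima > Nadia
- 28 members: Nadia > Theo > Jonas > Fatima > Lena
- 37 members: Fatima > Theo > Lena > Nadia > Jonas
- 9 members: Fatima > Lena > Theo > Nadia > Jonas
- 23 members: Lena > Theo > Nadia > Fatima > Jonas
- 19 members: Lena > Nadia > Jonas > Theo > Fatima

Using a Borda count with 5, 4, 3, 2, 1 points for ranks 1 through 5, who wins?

Theo: 16·1 + 18·4 + 28·4 + 37·4 + 9·3 + 23·4 + 19·2 = 505
Fatima: 16·5 + 18·2 + 28·2 + 37·5 + 9·5 + 23·2 + 19·1 = 467
Jonas: 16·4 + 18·3 + 28·3 + 37·1 + 9·1 + 23·1 + 19·3 = 328
Nadia: 16·3 + 18·1 + 28·5 + 37·2 + 9·2 + 23·3 + 19·4 = 443
Lena: 16·2 + 18·5 + 28·1 + 37·3 + 9·4 + 23·5 + 19·5 = 507
Lena has the highest Borda score (507).

Lena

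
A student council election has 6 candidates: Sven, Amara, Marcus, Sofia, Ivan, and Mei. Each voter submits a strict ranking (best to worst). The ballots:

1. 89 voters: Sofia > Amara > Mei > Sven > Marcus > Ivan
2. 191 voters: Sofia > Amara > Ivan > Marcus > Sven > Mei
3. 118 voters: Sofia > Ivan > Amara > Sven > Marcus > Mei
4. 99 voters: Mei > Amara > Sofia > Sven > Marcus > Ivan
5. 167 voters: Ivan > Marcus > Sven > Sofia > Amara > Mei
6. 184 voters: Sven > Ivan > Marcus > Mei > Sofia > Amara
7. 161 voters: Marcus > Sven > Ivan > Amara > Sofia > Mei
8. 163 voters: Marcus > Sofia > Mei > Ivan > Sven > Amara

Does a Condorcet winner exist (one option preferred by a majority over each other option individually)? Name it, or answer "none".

Checking pairwise contests:
Marcus beats Sven 682–490.
Sven beats Amara 675–497.
Ivan beats Marcus 660–512.
Marcus beats Sofia 675–497.
Sofia beats Ivan 660–512.
Sven beats Mei 821–351.
Every option loses at least one head-to-head, so there is no Condorcet winner.

none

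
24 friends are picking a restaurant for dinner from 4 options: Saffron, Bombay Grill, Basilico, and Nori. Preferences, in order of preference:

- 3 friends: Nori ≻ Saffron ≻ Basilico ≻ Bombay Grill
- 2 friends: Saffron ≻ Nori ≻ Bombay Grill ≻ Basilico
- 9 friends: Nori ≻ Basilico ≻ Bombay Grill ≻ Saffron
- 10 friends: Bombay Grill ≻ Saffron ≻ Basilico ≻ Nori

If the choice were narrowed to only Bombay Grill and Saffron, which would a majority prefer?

Bombay Grill

Voters preferring Bombay Grill to Saffron: 19; preferring Saffron to Bombay Grill: 5.
Bombay Grill wins the head-to-head.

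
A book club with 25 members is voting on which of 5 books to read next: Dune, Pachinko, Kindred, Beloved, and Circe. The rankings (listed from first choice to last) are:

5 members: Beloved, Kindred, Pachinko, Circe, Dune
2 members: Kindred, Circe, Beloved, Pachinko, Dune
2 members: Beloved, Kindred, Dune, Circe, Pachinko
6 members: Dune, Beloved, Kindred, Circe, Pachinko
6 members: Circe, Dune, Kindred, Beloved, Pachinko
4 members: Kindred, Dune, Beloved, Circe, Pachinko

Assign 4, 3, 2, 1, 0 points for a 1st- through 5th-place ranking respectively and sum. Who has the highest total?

Kindred

Dune: 5·0 + 2·0 + 2·2 + 6·4 + 6·3 + 4·3 = 58
Pachinko: 5·2 + 2·1 + 2·0 + 6·0 + 6·0 + 4·0 = 12
Kindred: 5·3 + 2·4 + 2·3 + 6·2 + 6·2 + 4·4 = 69
Beloved: 5·4 + 2·2 + 2·4 + 6·3 + 6·1 + 4·2 = 64
Circe: 5·1 + 2·3 + 2·1 + 6·1 + 6·4 + 4·1 = 47
Kindred has the highest Borda score (69).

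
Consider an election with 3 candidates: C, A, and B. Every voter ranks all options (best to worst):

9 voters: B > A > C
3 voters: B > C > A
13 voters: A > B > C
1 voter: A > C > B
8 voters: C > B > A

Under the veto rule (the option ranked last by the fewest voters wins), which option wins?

Last-place votes: C 22, A 11, B 1.
B is ranked last by the fewest voters, so B wins.

B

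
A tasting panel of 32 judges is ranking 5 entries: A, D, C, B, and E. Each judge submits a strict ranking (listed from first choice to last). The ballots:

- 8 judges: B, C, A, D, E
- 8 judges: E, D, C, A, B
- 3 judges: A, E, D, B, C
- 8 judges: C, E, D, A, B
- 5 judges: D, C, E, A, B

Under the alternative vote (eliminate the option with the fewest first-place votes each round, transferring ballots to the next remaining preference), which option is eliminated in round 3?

Round 1: A 3, D 5, C 8, B 8, E 8. Eliminate A.
Round 2: D 5, C 8, B 8, E 11. Eliminate D.
Round 3: C 13, B 8, E 11. Eliminate B.

B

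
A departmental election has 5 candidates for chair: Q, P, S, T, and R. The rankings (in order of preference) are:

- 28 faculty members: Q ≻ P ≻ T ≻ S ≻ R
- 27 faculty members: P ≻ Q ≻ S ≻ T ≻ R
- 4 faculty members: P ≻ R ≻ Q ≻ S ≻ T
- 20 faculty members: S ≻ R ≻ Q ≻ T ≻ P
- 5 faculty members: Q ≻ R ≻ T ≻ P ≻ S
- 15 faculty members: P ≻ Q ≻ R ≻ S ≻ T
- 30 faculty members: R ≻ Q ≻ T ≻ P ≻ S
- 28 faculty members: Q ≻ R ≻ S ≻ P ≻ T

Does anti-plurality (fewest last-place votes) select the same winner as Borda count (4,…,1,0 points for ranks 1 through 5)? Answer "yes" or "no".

yes

Anti-plurality — last-place votes: Q 0, P 20, S 35, T 47, R 55. Winner: Q.
Borda — scores: Q 508, P 331, S 237, T 173, R 321. Winner: Q.
The two methods agree.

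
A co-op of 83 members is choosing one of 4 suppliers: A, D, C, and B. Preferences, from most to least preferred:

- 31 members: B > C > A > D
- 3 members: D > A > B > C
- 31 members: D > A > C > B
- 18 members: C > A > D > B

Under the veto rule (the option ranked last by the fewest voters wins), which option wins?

Last-place votes: A 0, D 31, C 3, B 49.
A is ranked last by the fewest voters, so A wins.

A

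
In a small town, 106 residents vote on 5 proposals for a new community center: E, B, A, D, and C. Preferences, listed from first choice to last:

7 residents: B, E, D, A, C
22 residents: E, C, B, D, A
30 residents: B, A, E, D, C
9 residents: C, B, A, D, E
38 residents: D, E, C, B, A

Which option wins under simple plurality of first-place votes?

D

First-place votes: E 22, B 37, A 0, D 38, C 9.
D has the most first-place votes.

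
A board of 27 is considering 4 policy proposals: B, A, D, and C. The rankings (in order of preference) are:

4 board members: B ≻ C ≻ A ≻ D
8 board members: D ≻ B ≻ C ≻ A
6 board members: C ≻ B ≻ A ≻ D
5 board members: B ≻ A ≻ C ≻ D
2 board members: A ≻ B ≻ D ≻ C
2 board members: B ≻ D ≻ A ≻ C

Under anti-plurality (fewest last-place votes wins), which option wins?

B

Last-place votes: B 0, A 8, D 15, C 4.
B is ranked last by the fewest voters, so B wins.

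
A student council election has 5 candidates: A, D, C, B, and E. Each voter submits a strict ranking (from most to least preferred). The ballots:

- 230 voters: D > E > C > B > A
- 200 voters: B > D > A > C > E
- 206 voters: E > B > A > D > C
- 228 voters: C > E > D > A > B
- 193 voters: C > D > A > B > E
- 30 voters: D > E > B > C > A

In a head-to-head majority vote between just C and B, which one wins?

Voters preferring C to B: 651; preferring B to C: 436.
C wins the head-to-head.

C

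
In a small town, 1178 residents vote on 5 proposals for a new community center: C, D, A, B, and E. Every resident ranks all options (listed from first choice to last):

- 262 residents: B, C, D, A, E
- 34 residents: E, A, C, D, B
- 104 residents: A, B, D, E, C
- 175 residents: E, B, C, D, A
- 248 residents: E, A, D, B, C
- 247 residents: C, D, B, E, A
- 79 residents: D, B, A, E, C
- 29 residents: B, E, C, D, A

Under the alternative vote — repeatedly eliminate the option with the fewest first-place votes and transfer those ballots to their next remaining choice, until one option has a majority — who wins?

B

Round 1: C 247, D 79, A 104, B 291, E 457. Eliminate D.
Round 2: C 247, A 104, B 370, E 457. Eliminate A.
Round 3: C 247, B 474, E 457. Eliminate C.
Round 4: B 721, E 457. B has a majority.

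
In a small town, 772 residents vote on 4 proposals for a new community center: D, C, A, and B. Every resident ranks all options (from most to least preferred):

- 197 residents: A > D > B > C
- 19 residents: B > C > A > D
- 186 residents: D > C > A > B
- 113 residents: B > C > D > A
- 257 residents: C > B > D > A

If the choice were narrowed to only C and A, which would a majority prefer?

C

Voters preferring C to A: 575; preferring A to C: 197.
C wins the head-to-head.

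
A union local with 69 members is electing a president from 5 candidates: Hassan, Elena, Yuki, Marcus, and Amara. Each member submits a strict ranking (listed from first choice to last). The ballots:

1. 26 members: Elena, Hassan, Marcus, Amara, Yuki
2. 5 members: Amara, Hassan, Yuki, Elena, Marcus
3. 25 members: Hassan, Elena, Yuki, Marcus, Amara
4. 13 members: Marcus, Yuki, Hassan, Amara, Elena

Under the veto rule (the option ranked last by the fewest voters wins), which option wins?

Hassan

Last-place votes: Hassan 0, Elena 13, Yuki 26, Marcus 5, Amara 25.
Hassan is ranked last by the fewest voters, so Hassan wins.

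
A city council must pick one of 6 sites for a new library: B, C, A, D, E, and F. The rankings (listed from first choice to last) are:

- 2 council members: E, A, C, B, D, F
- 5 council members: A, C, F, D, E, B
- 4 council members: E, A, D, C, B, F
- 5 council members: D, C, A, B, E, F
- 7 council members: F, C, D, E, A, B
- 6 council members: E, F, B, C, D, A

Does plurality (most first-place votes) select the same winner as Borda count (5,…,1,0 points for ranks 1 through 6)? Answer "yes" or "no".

Plurality — first-place votes: B 0, C 0, A 5, D 5, E 12, F 7. Winner: E.
Borda — scores: B 36, C 94, A 71, D 76, E 84, F 74. Winner: C.
The two methods disagree.

no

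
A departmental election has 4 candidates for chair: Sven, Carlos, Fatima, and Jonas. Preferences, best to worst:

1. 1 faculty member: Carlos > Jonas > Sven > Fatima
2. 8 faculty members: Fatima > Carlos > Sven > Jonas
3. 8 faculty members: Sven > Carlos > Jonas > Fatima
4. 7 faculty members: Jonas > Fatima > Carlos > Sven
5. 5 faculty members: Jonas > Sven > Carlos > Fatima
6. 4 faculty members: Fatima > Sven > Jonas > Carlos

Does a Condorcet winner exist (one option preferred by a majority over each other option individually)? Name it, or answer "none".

Checking pairwise contests:
Fatima beats Sven 19–14.
Sven beats Carlos 17–16.
Jonas beats Fatima 21–12.
Sven beats Jonas 20–13.
Every option loses at least one head-to-head, so there is no Condorcet winner.

none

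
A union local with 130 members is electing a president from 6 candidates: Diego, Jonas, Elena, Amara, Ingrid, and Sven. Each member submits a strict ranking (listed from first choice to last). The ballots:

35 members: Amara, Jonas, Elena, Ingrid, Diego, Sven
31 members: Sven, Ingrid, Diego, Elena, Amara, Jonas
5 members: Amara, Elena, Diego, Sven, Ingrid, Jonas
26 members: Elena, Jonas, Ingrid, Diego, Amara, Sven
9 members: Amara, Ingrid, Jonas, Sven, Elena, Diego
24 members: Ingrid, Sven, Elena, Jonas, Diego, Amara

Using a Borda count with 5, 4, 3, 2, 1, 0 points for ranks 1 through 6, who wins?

Ingrid

Diego: 35·1 + 31·3 + 5·3 + 26·2 + 9·0 + 24·1 = 219
Jonas: 35·4 + 31·0 + 5·0 + 26·4 + 9·3 + 24·2 = 319
Elena: 35·3 + 31·2 + 5·4 + 26·5 + 9·1 + 24·3 = 398
Amara: 35·5 + 31·1 + 5·5 + 26·1 + 9·5 + 24·0 = 302
Ingrid: 35·2 + 31·4 + 5·1 + 26·3 + 9·4 + 24·5 = 433
Sven: 35·0 + 31·5 + 5·2 + 26·0 + 9·2 + 24·4 = 279
Ingrid has the highest Borda score (433).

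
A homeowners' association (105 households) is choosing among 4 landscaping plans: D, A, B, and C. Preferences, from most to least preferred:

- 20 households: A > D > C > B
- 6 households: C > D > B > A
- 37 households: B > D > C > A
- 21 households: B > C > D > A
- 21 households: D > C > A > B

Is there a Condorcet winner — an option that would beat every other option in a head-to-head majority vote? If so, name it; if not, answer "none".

B

B vs D: 58–47 for B.
B vs A: 64–41 for B.
B vs C: 58–47 for B.
B beats every other option head-to-head.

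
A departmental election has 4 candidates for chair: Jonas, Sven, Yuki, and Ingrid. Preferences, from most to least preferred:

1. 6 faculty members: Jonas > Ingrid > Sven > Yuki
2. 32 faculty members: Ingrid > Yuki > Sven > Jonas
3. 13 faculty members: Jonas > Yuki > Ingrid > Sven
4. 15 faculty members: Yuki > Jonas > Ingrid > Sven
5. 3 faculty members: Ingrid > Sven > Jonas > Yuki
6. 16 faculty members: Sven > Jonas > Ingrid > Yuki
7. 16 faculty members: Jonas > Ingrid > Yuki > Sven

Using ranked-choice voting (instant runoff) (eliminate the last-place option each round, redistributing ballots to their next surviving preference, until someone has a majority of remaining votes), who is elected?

Jonas

Round 1: Jonas 35, Sven 16, Yuki 15, Ingrid 35. Eliminate Yuki.
Round 2: Jonas 50, Sven 16, Ingrid 35. Eliminate Sven.
Round 3: Jonas 66, Ingrid 35. Jonas has a majority.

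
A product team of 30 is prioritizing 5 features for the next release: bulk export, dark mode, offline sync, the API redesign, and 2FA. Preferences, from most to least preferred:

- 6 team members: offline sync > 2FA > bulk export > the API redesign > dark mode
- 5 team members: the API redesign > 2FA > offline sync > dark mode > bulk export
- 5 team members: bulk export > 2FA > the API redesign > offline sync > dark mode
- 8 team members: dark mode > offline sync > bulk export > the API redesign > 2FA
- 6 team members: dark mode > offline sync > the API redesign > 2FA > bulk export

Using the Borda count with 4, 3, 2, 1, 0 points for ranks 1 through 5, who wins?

offline sync

bulk export: 6·2 + 5·0 + 5·4 + 8·2 + 6·0 = 48
dark mode: 6·0 + 5·1 + 5·0 + 8·4 + 6·4 = 61
offline sync: 6·4 + 5·2 + 5·1 + 8·3 + 6·3 = 81
the API redesign: 6·1 + 5·4 + 5·2 + 8·1 + 6·2 = 56
2FA: 6·3 + 5·3 + 5·3 + 8·0 + 6·1 = 54
offline sync has the highest Borda score (81).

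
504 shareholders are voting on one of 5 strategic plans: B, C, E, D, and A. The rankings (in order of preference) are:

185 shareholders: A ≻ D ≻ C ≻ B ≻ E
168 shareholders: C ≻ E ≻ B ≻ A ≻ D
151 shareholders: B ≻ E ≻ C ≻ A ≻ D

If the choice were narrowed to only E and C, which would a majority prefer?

C

Voters preferring E to C: 151; preferring C to E: 353.
C wins the head-to-head.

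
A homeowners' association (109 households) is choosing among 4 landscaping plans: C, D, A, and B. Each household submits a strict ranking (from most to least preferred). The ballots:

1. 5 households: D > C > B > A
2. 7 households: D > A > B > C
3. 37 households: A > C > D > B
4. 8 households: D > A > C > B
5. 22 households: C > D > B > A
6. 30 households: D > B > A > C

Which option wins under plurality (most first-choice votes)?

First-place votes: C 22, D 50, A 37, B 0.
D has the most first-place votes.

D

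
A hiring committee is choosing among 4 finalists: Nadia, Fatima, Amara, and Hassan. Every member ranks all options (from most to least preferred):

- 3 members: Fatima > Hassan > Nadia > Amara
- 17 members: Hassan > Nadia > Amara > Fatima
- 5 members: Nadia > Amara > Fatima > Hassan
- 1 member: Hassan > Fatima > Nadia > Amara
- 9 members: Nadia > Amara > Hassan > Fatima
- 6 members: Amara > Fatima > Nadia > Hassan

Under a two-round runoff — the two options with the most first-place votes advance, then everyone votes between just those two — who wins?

Round 1 first-place votes: Nadia 14, Fatima 3, Amara 6, Hassan 18.
Hassan and Nadia advance.
Runoff: Hassan is preferred to Nadia by 21 voters; Nadia by 20.
Hassan wins the runoff.

Hassan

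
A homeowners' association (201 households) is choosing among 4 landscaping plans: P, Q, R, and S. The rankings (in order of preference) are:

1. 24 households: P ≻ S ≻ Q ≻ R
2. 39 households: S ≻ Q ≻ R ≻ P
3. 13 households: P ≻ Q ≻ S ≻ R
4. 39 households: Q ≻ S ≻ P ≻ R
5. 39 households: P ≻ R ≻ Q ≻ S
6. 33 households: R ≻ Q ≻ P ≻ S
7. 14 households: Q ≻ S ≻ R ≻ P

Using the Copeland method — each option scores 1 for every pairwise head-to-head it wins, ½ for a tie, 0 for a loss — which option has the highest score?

P: beats R and S; loses to Q → score 2.
Q: beats P, R, and S → score 3.
R: loses to P, Q, and S → score 0.
S: beats R; loses to P and Q → score 1.
Q has the best pairwise record.

Q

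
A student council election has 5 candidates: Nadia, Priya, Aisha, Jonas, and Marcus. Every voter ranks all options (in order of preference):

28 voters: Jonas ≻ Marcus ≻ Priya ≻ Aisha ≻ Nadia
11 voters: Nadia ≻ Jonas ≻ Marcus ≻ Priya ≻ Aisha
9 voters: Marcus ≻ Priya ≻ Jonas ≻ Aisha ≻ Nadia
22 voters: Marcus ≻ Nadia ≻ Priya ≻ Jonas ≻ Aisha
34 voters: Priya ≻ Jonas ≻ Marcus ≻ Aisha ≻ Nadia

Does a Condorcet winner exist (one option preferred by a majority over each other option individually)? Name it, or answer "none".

none

Checking pairwise contests:
Priya beats Nadia 71–33.
Marcus beats Priya 70–34.
Priya beats Aisha 104–0.
Priya beats Jonas 65–39.
Jonas beats Marcus 73–31.
Every option loses at least one head-to-head, so there is no Condorcet winner.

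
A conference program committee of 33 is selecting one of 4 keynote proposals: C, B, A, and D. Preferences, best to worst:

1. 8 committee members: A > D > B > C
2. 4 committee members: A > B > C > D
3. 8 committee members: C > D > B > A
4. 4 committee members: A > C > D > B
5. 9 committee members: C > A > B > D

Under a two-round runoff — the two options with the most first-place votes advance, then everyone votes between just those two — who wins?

Round 1 first-place votes: C 17, B 0, A 16, D 0.
C and A advance.
Runoff: C is preferred to A by 17 voters; A by 16.
C wins the runoff.

C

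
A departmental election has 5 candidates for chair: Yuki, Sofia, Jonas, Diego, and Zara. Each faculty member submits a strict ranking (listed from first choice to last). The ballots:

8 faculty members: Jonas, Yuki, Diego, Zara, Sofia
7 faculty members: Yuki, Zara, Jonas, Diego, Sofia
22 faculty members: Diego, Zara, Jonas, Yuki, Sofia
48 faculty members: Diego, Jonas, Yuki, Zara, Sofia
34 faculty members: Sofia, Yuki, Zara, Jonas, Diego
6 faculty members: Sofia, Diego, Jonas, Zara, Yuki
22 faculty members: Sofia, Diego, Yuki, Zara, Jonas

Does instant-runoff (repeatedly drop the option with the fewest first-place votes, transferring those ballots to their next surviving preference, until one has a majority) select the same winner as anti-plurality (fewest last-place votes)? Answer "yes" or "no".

Instant-runoff — R1 Yuki 7, Sofia 62, Jonas 8, Diego 70, Zara 0 (Zara out); R2 Yuki 7, Sofia 62, Jonas 8, Diego 70 (Yuki out); R3 Sofia 62, Jonas 15, Diego 70 (Jonas out); R4 Sofia 62, Diego 85 (Diego winner). Winner: Diego.
Anti-plurality — last-place votes: Yuki 6, Sofia 85, Jonas 22, Diego 34, Zara 0. Winner: Zara.
The two methods disagree.

no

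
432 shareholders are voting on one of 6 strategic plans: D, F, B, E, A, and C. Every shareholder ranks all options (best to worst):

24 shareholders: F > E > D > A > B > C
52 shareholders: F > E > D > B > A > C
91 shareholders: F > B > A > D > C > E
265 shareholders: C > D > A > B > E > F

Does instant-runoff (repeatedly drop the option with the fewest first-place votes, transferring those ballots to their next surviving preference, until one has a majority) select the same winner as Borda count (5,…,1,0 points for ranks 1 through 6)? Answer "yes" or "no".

Instant-runoff — R1 D 0, F 167, B 0, E 0, A 0, C 265 (C winner). Winner: C.
Borda — scores: D 1470, F 835, B 1022, E 569, A 1168, C 1416. Winner: D.
The two methods disagree.

no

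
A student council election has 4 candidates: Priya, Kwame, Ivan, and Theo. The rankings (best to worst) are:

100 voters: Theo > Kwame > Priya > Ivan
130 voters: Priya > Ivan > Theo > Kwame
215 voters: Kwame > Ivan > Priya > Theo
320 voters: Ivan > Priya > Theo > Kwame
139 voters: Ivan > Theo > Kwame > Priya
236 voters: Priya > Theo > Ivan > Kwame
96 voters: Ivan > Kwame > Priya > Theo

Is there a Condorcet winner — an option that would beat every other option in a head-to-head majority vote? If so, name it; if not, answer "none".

Ivan vs Priya: 770–466 for Ivan.
Ivan vs Kwame: 921–315 for Ivan.
Ivan vs Theo: 900–336 for Ivan.
Ivan beats every other option head-to-head.

Ivan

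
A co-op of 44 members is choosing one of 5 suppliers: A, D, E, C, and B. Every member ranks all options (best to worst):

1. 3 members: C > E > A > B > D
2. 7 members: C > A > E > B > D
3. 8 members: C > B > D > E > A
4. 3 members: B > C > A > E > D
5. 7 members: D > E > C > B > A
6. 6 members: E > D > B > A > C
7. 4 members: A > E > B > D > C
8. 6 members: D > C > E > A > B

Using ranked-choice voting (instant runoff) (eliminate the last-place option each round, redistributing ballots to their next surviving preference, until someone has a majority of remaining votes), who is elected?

D

Round 1: A 4, D 13, E 6, C 18, B 3. Eliminate B.
Round 2: A 4, D 13, E 6, C 21. Eliminate A.
Round 3: D 13, E 10, C 21. Eliminate E.
Round 4: D 23, C 21. D has a majority.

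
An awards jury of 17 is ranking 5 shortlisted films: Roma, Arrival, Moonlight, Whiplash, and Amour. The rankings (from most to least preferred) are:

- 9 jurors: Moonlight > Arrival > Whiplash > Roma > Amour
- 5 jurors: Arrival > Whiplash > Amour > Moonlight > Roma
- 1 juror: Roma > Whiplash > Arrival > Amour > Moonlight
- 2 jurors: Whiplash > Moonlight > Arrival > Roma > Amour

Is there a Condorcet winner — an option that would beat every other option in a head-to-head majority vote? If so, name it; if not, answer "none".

Moonlight vs Roma: 16–1 for Moonlight.
Moonlight vs Arrival: 11–6 for Moonlight.
Moonlight vs Whiplash: 9–8 for Moonlight.
Moonlight vs Amour: 11–6 for Moonlight.
Moonlight beats every other option head-to-head.

Moonlight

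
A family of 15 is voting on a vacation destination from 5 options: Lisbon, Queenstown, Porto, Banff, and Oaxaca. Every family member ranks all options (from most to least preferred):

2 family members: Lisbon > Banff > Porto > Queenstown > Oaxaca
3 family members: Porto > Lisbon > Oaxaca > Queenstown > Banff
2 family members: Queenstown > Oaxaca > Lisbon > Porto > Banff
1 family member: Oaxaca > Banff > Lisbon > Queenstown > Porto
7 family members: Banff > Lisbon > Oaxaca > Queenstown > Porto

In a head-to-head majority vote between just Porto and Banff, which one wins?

Banff

Voters preferring Porto to Banff: 5; preferring Banff to Porto: 10.
Banff wins the head-to-head.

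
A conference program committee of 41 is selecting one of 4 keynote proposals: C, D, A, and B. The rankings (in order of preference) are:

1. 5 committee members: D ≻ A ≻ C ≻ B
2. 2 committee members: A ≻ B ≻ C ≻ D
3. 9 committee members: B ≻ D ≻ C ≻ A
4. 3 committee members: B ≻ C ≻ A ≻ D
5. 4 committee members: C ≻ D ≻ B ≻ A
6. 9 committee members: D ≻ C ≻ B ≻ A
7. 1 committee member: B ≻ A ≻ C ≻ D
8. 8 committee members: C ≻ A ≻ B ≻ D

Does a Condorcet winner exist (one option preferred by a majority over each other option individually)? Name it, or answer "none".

none

Checking pairwise contests:
D beats C 23–18.
B beats D 23–18.
C beats A 33–8.
C beats B 26–15.
Every option loses at least one head-to-head, so there is no Condorcet winner.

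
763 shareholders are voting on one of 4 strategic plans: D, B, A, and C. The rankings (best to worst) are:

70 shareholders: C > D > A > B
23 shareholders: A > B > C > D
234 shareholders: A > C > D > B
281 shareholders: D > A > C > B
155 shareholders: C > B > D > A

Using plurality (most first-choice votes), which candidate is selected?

First-place votes: D 281, B 0, A 257, C 225.
D has the most first-place votes.

D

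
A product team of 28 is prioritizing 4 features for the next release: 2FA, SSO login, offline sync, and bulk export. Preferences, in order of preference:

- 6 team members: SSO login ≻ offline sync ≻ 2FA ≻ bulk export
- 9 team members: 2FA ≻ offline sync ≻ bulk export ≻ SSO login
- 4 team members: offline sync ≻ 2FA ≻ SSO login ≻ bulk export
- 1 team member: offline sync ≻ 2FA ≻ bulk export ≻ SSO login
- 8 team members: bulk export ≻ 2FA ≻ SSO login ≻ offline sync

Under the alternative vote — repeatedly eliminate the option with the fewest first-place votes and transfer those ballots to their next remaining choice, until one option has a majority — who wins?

2FA

Round 1: 2FA 9, SSO login 6, offline sync 5, bulk export 8. Eliminate offline sync.
Round 2: 2FA 14, SSO login 6, bulk export 8. Eliminate SSO login.
Round 3: 2FA 20, bulk export 8. 2FA has a majority.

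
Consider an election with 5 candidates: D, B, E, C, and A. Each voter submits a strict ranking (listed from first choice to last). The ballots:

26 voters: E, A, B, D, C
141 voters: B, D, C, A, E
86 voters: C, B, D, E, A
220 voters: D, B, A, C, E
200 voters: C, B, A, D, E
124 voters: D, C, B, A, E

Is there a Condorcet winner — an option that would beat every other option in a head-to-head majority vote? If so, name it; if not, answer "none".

Checking pairwise contests:
B beats D 453–344.
C beats B 410–387.
D beats E 771–26.
D beats C 511–286.
D beats A 571–226.
Every option loses at least one head-to-head, so there is no Condorcet winner.

none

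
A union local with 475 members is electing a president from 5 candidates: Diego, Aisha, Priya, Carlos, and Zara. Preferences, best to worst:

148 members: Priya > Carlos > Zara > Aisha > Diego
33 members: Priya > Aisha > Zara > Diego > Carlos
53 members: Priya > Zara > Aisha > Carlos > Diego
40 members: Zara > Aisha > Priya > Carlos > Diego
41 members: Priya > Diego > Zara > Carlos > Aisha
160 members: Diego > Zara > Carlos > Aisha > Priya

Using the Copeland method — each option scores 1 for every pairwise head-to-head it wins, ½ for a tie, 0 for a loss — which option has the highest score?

Diego: loses to Aisha, Priya, Carlos, and Zara → score 0.
Aisha: beats Diego; loses to Priya, Carlos, and Zara → score 1.
Priya: beats Diego, Aisha, Carlos, and Zara → score 4.
Carlos: beats Diego and Aisha; loses to Priya and Zara → score 2.
Zara: beats Diego, Aisha, and Carlos; loses to Priya → score 3.
Priya has the best pairwise record.

Priya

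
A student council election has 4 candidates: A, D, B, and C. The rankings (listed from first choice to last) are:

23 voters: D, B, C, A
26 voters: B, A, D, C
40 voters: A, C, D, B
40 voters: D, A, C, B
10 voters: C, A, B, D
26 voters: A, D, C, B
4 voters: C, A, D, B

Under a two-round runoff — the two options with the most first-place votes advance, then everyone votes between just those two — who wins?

Round 1 first-place votes: A 66, D 63, B 26, C 14.
A and D advance.
Runoff: A is preferred to D by 106 voters; D by 63.
A wins the runoff.

A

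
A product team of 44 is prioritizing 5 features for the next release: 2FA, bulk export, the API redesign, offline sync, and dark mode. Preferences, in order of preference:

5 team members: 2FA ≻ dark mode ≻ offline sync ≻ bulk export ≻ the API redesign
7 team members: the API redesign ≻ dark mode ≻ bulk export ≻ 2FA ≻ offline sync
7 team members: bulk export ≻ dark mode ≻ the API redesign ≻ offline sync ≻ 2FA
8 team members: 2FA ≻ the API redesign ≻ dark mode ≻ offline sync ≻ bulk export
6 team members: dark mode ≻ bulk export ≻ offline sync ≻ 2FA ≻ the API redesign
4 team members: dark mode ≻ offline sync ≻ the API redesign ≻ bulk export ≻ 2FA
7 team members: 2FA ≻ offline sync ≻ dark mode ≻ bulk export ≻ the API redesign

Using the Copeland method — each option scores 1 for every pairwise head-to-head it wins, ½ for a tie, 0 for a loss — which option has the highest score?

dark mode

2FA: beats the API redesign and offline sync; loses to bulk export and dark mode → score 2.
bulk export: beats 2FA and the API redesign; loses to offline sync and dark mode → score 2.
the API redesign: ties offline sync; loses to 2FA, bulk export, and dark mode → score 0.5.
offline sync: beats bulk export; ties the API redesign; loses to 2FA and dark mode → score 1.5.
dark mode: beats 2FA, bulk export, the API redesign, and offline sync → score 4.
dark mode has the best pairwise record.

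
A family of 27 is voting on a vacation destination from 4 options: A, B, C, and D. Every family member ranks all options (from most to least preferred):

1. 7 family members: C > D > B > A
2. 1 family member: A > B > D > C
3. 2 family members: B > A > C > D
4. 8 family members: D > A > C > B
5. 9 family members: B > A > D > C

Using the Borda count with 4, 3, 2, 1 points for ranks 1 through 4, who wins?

D

A: 7·1 + 1·4 + 2·3 + 8·3 + 9·3 = 68
B: 7·2 + 1·3 + 2·4 + 8·1 + 9·4 = 69
C: 7·4 + 1·1 + 2·2 + 8·2 + 9·1 = 58
D: 7·3 + 1·2 + 2·1 + 8·4 + 9·2 = 75
D has the highest Borda score (75).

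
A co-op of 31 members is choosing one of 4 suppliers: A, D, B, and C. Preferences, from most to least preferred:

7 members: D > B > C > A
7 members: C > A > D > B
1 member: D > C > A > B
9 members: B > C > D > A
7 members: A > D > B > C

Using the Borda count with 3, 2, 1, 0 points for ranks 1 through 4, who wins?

D

A: 7·0 + 7·2 + 1·1 + 9·0 + 7·3 = 36
D: 7·3 + 7·1 + 1·3 + 9·1 + 7·2 = 54
B: 7·2 + 7·0 + 1·0 + 9·3 + 7·1 = 48
C: 7·1 + 7·3 + 1·2 + 9·2 + 7·0 = 48
D has the highest Borda score (54).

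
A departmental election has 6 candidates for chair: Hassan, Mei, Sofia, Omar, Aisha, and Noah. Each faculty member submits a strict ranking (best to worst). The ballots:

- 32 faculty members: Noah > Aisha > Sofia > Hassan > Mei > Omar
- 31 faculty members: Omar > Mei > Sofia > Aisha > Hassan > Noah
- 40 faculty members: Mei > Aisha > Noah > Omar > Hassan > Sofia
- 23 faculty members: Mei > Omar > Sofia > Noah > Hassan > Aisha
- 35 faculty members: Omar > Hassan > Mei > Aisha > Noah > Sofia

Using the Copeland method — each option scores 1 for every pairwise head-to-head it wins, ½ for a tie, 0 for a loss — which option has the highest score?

Hassan: loses to Mei, Sofia, Omar, Aisha, and Noah → score 0.
Mei: beats Hassan, Sofia, Omar, Aisha, and Noah → score 5.
Sofia: beats Hassan; loses to Mei, Omar, Aisha, and Noah → score 1.
Omar: beats Hassan, Sofia, Aisha, and Noah; loses to Mei → score 4.
Aisha: beats Hassan, Sofia, and Noah; loses to Mei and Omar → score 3.
Noah: beats Hassan and Sofia; loses to Mei, Omar, and Aisha → score 2.
Mei has the best pairwise record.

Mei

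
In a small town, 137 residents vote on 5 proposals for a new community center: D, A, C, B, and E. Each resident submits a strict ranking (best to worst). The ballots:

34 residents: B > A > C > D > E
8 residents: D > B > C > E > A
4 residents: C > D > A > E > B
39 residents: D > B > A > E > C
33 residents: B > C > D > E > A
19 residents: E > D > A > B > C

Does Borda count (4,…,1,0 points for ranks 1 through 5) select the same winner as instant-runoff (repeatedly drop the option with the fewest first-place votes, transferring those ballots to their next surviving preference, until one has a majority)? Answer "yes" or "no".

Borda — scores: D 357, A 226, C 199, B 428, E 160. Winner: B.
Instant-runoff — R1 D 47, A 0, C 4, B 67, E 19 (A out); R2 D 47, C 4, B 67, E 19 (C out); R3 D 51, B 67, E 19 (E out); R4 D 70, B 67 (D winner). Winner: D.
The two methods disagree.

no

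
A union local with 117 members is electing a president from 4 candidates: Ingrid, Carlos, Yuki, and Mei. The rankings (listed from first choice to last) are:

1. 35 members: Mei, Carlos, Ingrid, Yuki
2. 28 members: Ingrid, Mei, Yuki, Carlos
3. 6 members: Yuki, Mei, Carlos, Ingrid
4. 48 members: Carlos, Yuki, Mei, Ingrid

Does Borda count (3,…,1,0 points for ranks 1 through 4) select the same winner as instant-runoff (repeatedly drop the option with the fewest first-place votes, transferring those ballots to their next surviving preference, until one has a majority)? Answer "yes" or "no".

yes

Borda — scores: Ingrid 119, Carlos 220, Yuki 142, Mei 221. Winner: Mei.
Instant-runoff — R1 Ingrid 28, Carlos 48, Yuki 6, Mei 35 (Yuki out); R2 Ingrid 28, Carlos 48, Mei 41 (Ingrid out); R3 Carlos 48, Mei 69 (Mei winner). Winner: Mei.
The two methods agree.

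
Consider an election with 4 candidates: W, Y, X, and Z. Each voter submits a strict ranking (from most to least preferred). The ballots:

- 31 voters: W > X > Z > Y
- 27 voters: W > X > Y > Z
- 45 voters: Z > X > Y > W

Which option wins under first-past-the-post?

First-place votes: W 58, Y 0, X 0, Z 45.
W has the most first-place votes.

W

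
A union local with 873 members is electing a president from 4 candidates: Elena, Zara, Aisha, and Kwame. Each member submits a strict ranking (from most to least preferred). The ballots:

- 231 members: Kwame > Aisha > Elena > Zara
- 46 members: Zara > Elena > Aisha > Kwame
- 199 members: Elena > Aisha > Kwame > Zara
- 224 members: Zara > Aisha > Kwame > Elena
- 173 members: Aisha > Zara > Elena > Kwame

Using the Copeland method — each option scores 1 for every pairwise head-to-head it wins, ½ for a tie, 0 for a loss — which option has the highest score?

Elena: loses to Zara, Aisha, and Kwame → score 0.
Zara: beats Elena and Kwame; loses to Aisha → score 2.
Aisha: beats Elena, Zara, and Kwame → score 3.
Kwame: beats Elena; loses to Zara and Aisha → score 1.
Aisha has the best pairwise record.

Aisha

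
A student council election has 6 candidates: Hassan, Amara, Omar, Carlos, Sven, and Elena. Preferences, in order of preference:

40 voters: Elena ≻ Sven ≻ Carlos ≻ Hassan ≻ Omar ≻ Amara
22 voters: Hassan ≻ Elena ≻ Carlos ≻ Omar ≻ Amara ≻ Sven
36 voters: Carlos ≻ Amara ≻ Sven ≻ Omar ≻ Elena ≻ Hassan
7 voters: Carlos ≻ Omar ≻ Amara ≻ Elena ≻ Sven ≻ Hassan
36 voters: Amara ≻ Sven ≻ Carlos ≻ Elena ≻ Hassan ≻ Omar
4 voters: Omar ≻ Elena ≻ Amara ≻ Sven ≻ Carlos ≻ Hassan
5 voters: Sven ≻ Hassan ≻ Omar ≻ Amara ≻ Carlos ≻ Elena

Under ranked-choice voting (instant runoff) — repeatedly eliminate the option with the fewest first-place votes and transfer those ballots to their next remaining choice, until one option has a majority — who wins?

Carlos

Round 1: Hassan 22, Amara 36, Omar 4, Carlos 43, Sven 5, Elena 40. Eliminate Omar.
Round 2: Hassan 22, Amara 36, Carlos 43, Sven 5, Elena 44. Eliminate Sven.
Round 3: Hassan 27, Amara 36, Carlos 43, Elena 44. Eliminate Hassan.
Round 4: Amara 41, Carlos 43, Elena 66. Eliminate Amara.
Round 5: Carlos 84, Elena 66. Carlos has a majority.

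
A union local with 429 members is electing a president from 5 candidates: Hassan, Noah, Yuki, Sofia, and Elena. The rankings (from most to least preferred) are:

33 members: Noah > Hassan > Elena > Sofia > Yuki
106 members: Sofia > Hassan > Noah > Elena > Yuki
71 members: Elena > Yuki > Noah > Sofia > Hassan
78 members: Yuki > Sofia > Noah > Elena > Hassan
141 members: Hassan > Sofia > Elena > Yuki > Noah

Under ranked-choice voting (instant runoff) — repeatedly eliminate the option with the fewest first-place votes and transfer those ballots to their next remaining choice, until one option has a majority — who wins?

Round 1: Hassan 141, Noah 33, Yuki 78, Sofia 106, Elena 71. Eliminate Noah.
Round 2: Hassan 174, Yuki 78, Sofia 106, Elena 71. Eliminate Elena.
Round 3: Hassan 174, Yuki 149, Sofia 106. Eliminate Sofia.
Round 4: Hassan 280, Yuki 149. Hassan has a majority.

Hassan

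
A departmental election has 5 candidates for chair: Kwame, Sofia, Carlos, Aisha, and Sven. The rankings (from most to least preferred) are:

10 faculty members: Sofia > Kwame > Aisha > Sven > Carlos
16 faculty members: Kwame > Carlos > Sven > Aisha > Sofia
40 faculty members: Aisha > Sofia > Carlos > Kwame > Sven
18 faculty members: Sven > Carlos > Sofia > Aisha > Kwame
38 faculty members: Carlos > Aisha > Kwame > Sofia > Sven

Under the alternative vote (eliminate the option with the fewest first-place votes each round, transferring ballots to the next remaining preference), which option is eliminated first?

Round 1: Kwame 16, Sofia 10, Carlos 38, Aisha 40, Sven 18. Eliminate Sofia.

Sofia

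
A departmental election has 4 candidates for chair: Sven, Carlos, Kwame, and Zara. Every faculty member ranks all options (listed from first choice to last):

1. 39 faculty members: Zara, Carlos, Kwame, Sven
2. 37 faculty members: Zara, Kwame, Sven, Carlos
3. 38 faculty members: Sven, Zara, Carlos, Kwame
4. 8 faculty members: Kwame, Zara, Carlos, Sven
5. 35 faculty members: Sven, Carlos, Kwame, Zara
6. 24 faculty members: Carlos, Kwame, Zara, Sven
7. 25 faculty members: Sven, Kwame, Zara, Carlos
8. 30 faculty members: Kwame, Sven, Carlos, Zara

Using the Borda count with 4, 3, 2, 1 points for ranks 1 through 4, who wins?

Sven: 39·1 + 37·2 + 38·4 + 8·1 + 35·4 + 24·1 + 25·4 + 30·3 = 627
Carlos: 39·3 + 37·1 + 38·2 + 8·2 + 35·3 + 24·4 + 25·1 + 30·2 = 532
Kwame: 39·2 + 37·3 + 38·1 + 8·4 + 35·2 + 24·3 + 25·3 + 30·4 = 596
Zara: 39·4 + 37·4 + 38·3 + 8·3 + 35·1 + 24·2 + 25·2 + 30·1 = 605
Sven has the highest Borda score (627).

Sven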